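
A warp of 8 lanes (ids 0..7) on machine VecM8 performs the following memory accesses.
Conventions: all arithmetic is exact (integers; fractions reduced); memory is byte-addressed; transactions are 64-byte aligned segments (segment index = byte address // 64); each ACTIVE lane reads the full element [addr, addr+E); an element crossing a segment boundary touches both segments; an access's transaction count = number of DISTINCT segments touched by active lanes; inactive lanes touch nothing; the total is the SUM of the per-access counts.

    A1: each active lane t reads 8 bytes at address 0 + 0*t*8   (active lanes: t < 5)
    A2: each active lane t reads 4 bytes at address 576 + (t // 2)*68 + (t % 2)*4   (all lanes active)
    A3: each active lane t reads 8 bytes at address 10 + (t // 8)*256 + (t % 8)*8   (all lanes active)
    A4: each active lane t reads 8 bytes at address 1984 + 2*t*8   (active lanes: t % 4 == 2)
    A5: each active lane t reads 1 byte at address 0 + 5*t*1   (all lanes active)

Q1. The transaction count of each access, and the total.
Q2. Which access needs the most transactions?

A1: 1 transaction
A2: 4 transactions
A3: 2 transactions
A4: 2 transactions
A5: 1 transaction

Answer: 1,4,2,2,1; total 10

Answer: A2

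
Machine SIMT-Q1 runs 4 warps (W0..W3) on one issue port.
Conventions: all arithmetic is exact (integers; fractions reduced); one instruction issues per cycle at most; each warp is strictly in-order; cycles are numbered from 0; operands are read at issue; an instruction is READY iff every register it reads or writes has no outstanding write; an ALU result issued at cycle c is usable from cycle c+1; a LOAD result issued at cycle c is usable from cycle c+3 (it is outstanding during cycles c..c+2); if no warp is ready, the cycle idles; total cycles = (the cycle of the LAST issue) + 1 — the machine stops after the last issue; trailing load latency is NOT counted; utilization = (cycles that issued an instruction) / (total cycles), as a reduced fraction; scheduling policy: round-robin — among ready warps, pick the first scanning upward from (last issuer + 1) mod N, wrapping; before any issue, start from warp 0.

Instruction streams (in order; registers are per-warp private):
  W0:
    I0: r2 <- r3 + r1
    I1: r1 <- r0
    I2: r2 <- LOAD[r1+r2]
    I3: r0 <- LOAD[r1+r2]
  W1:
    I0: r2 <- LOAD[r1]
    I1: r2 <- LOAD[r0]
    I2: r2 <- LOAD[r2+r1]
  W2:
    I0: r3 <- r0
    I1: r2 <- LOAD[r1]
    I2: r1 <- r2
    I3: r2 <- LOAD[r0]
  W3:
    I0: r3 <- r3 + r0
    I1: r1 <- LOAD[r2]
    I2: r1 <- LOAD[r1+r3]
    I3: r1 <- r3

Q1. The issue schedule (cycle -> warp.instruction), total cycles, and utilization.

cycle 0: W0.I0
cycle 1: W1.I0
cycle 2: W2.I0
cycle 3: W3.I0
cycle 4: W0.I1
cycle 5: W1.I1
cycle 6: W2.I1
cycle 7: W3.I1
cycle 8: W0.I2
cycle 9: W1.I2
cycle 10: W2.I2
cycle 11: W3.I2
cycle 12: W0.I3
cycle 13: W2.I3
cycle 14: W3.I3

Answer: 15 cycles, utilization 1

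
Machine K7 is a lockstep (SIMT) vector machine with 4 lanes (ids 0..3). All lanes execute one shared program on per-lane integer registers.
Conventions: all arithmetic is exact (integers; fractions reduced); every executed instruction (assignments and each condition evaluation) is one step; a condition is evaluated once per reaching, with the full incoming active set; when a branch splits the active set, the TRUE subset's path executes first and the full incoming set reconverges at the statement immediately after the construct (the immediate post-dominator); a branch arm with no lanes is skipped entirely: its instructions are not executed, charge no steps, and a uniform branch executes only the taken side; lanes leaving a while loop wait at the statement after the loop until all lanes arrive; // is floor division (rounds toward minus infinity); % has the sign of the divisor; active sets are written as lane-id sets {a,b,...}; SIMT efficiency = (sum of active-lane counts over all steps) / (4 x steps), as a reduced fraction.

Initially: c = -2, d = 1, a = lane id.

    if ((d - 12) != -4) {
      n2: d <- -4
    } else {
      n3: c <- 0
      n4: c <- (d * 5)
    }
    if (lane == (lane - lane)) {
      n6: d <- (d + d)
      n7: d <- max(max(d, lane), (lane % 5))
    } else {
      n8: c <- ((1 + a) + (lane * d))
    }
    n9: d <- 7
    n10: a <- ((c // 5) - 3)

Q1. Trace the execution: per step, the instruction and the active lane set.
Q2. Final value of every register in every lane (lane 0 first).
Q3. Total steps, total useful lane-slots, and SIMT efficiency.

step 0: eval ((d - 12) != -4)        {0,1,2,3}
step 1: d <- -4                      {0,1,2,3}
step 2: eval (lane == (lane - lane)) {0,1,2,3}
step 3: d <- (d + d)                 {0}
step 4: d <- max(max(d, lane), (lane % 5)) {0}
step 5: c <- ((1 + a) + (lane * d))  {1,2,3}
step 6: d <- 7                       {0,1,2,3}
step 7: a <- ((c // 5) - 3)          {0,1,2,3}

Answer: 8 steps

c: -2,-2,-5,-8
d: 7,7,7,7
a: -4,-4,-4,-5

steps = 8; useful = 25; efficiency = 25/32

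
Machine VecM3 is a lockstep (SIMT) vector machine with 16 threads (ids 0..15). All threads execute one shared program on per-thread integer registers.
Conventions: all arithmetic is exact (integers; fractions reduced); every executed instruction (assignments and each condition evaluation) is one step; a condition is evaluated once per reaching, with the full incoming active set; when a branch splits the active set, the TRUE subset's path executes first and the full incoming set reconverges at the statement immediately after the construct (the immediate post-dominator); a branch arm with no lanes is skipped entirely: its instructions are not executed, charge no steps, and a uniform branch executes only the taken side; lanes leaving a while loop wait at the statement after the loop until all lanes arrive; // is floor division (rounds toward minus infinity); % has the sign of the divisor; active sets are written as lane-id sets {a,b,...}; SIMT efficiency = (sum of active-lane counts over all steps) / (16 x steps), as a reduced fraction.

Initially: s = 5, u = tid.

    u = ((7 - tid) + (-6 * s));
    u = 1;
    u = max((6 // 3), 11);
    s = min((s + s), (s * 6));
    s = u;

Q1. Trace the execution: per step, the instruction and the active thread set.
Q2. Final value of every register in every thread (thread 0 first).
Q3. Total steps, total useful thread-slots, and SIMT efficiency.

step 0: u <- ((7 - tid) + (-6 * s))  {0,1,2,3,4,5,6,7,8,9,10,11,12,13,14,15}
step 1: u <- 1                       {0,1,2,3,4,5,6,7,8,9,10,11,12,13,14,15}
step 2: u <- max((6 // 3), 11)       {0,1,2,3,4,5,6,7,8,9,10,11,12,13,14,15}
step 3: s <- min((s + s), (s * 6))   {0,1,2,3,4,5,6,7,8,9,10,11,12,13,14,15}
step 4: s <- u                       {0,1,2,3,4,5,6,7,8,9,10,11,12,13,14,15}

Answer: 5 steps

s: 11,11,11,11,11,11,11,11,11,11,11,11,11,11,11,11
u: 11,11,11,11,11,11,11,11,11,11,11,11,11,11,11,11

steps = 5; useful = 80; efficiency = 80/80 = 1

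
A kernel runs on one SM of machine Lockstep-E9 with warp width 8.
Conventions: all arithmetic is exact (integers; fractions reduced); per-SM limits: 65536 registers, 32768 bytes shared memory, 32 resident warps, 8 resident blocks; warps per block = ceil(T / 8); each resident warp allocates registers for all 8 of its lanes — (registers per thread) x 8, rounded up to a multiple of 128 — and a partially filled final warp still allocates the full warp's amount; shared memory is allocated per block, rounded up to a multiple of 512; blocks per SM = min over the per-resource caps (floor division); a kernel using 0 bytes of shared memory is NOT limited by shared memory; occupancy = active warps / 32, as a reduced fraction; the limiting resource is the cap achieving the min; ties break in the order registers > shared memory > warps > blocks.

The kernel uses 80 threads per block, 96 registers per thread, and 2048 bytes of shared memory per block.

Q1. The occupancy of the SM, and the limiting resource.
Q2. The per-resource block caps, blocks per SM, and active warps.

Answer: occupancy 15/16, limited by warps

registers: 8 blocks
shared memory: 16 blocks
warps: 3 blocks
blocks: 8 blocks

Answer: 3 blocks, 30 active warps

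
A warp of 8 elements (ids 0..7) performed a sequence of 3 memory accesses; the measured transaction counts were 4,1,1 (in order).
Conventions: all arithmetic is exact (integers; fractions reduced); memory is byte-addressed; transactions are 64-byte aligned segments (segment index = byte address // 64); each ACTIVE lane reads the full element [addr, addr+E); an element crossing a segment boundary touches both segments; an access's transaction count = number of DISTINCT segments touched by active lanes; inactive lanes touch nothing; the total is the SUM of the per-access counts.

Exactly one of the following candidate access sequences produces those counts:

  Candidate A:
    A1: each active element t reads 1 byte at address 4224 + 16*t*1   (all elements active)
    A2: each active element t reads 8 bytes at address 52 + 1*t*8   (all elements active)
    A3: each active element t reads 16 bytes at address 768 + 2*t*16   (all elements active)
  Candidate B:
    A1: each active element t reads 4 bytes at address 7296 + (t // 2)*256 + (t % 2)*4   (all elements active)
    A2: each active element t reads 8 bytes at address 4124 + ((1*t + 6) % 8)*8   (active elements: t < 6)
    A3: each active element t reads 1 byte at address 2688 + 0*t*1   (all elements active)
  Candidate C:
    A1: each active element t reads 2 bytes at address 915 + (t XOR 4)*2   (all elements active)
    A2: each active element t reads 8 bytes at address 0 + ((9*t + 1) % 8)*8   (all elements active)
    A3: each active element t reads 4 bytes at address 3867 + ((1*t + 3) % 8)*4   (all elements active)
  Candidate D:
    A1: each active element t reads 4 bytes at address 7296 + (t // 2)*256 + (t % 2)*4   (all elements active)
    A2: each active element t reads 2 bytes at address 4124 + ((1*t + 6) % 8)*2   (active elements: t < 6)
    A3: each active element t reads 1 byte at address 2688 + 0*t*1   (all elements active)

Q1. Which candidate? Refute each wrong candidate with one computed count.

A: A1 gives 2 transactions, not 4
B: A2 gives 2 transactions, not 1
C: A1 gives 1 transaction, not 4
D: all counts match (4,1,1)

Answer: D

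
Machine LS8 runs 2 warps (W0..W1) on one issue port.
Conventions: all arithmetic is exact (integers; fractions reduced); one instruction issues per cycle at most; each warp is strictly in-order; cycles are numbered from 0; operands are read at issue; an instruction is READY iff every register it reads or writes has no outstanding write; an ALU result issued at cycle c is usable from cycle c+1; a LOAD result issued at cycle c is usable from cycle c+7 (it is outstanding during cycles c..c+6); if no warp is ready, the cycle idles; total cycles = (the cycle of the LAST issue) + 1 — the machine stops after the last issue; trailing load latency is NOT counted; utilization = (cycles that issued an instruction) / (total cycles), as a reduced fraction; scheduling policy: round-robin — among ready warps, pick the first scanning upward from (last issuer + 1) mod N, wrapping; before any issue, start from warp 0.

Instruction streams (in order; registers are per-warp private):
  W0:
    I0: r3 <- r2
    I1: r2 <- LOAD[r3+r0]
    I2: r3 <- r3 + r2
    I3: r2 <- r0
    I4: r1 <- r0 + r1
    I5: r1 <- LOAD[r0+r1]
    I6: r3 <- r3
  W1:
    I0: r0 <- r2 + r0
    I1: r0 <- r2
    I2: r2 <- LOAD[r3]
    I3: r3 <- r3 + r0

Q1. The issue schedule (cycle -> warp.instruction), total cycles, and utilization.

cycle 0: W0.I0
cycle 1: W1.I0
cycle 2: W0.I1
cycle 3: W1.I1
cycle 4: W1.I2
cycle 5: W1.I3
cycle 6: idle
cycle 7: idle
cycle 8: idle
cycle 9: W0.I2
cycle 10: W0.I3
cycle 11: W0.I4
cycle 12: W0.I5
cycle 13: W0.I6

Answer: 14 cycles, utilization 11/14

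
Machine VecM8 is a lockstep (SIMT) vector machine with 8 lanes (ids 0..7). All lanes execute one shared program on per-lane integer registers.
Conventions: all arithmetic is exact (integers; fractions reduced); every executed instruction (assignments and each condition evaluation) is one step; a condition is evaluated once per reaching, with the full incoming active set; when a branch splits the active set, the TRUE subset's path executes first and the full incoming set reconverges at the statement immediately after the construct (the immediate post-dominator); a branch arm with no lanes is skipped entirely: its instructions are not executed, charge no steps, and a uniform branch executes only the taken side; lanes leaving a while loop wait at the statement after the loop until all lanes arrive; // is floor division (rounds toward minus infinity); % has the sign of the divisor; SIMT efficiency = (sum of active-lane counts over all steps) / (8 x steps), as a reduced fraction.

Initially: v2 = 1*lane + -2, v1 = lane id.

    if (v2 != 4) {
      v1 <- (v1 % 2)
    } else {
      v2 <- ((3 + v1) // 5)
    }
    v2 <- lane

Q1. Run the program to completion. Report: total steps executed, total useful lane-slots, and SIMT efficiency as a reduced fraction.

Answer: 4 steps, 24 useful, 3/4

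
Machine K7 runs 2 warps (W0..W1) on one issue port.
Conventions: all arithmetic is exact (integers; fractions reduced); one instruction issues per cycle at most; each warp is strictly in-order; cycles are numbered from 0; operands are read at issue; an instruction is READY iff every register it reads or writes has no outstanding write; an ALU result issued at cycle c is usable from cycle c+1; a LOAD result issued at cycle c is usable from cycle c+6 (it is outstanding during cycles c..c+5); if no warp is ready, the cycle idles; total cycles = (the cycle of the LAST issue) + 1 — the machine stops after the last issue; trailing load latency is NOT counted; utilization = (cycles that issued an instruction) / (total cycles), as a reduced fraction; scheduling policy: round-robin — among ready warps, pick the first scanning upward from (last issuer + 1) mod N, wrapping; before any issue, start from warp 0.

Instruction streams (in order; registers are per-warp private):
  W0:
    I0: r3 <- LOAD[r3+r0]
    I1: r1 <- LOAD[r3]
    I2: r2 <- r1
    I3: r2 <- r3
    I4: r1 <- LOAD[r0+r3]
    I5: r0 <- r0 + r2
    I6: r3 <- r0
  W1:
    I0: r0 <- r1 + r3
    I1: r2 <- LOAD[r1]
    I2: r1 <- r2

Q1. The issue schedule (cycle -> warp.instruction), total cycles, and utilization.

cycle 0: W0.I0
cycle 1: W1.I0
cycle 2: W1.I1
cycle 3: idle
cycle 4: idle
cycle 5: idle
cycle 6: W0.I1
cycle 7: idle
cycle 8: W1.I2
cycle 9: idle
cycle 10: idle
cycle 11: idle
cycle 12: W0.I2
cycle 13: W0.I3
cycle 14: W0.I4
cycle 15: W0.I5
cycle 16: W0.I6

Answer: 17 cycles, utilization 10/17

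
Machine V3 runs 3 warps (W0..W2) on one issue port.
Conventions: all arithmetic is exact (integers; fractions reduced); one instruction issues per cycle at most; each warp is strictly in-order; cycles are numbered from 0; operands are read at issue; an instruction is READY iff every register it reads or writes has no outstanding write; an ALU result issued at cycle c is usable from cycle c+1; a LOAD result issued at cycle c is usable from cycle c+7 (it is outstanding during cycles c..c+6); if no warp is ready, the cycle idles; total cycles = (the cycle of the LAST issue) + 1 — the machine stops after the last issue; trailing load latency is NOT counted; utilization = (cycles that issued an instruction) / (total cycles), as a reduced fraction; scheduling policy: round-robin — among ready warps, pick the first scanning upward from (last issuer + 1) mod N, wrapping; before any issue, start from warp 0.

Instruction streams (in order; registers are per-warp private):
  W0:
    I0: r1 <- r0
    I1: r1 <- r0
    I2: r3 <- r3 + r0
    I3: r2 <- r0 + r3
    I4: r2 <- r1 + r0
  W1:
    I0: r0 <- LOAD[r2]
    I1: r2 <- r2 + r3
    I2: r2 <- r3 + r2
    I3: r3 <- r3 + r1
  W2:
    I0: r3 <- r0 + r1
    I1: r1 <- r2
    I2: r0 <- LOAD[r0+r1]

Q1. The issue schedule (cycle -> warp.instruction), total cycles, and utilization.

cycle 0: W0.I0
cycle 1: W1.I0
cycle 2: W2.I0
cycle 3: W0.I1
cycle 4: W1.I1
cycle 5: W2.I1
cycle 6: W0.I2
cycle 7: W1.I2
cycle 8: W2.I2
cycle 9: W0.I3
cycle 10: W1.I3
cycle 11: W0.I4

Answer: 12 cycles, utilization 1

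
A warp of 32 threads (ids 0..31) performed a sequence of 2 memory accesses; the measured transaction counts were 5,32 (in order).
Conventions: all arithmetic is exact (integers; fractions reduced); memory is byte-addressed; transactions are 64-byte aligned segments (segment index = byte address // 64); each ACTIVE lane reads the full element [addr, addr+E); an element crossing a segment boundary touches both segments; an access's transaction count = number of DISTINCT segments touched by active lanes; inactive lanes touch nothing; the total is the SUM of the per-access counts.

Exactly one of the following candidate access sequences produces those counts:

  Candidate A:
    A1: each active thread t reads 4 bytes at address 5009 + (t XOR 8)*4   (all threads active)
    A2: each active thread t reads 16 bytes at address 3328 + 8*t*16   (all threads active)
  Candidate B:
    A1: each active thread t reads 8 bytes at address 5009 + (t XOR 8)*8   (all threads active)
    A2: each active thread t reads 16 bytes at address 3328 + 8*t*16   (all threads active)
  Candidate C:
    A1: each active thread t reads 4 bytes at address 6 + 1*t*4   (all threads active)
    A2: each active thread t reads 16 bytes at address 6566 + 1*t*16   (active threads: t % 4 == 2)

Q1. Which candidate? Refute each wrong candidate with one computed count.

A: A1 gives 3 transactions, not 5
C: A1 gives 3 transactions, not 5
B: all counts match (5,32)

Answer: B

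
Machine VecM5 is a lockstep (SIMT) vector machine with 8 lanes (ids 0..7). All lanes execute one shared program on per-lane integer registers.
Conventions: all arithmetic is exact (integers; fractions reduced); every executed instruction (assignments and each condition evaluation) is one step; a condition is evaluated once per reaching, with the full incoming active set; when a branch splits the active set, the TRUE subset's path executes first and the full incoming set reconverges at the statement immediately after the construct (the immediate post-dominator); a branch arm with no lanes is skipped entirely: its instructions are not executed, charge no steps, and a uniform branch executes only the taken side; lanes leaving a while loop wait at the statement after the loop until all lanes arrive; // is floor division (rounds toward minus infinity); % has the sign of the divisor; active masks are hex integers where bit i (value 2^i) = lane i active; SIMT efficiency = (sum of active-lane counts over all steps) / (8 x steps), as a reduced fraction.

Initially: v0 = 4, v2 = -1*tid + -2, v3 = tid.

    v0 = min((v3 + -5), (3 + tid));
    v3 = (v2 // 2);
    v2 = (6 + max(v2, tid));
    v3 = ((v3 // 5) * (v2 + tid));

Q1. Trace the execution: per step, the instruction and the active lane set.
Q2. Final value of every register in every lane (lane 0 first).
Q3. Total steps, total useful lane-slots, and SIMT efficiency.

step 0: v0 <- min((v3 + -5), (3 + tid)) 0xff
step 1: v3 <- (v2 // 2)              0xff
step 2: v2 <- (6 + max(v2, tid))     0xff
step 3: v3 <- ((v3 // 5) * (v2 + tid)) 0xff

Answer: 4 steps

v0: -5,-4,-3,-2,-1,0,1,2
v2: 6,7,8,9,10,11,12,13
v3: -6,-8,-10,-12,-14,-16,-18,-20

steps = 4; useful = 32; efficiency = 32/32 = 1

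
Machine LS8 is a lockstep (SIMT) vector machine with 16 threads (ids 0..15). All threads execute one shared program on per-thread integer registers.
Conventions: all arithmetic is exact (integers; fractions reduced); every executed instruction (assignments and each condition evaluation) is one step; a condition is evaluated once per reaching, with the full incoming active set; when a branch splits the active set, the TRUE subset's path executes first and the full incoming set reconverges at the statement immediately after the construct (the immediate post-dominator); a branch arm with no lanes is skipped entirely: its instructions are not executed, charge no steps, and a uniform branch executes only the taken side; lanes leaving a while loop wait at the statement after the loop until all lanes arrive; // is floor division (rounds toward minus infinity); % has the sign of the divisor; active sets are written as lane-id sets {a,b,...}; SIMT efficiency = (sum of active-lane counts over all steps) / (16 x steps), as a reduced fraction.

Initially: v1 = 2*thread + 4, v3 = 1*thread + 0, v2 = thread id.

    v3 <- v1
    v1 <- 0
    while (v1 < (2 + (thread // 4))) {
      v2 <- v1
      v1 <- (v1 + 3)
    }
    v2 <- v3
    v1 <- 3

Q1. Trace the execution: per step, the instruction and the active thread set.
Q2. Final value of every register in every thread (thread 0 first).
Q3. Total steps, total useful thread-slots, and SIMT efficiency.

step 0: v3 <- v1                     {0,1,2,3,4,5,6,7,8,9,10,11,12,13,14,15}
step 1: v1 <- 0                      {0,1,2,3,4,5,6,7,8,9,10,11,12,13,14,15}
step 2: eval (v1 < (2 + (thread // 4))) {0,1,2,3,4,5,6,7,8,9,10,11,12,13,14,15}
step 3: v2 <- v1                     {0,1,2,3,4,5,6,7,8,9,10,11,12,13,14,15}
step 4: v1 <- (v1 + 3)               {0,1,2,3,4,5,6,7,8,9,10,11,12,13,14,15}
step 5: eval (v1 < (2 + (thread // 4))) {0,1,2,3,4,5,6,7,8,9,10,11,12,13,14,15}
step 6: v2 <- v1                     {8,9,10,11,12,13,14,15}
step 7: v1 <- (v1 + 3)               {8,9,10,11,12,13,14,15}
step 8: eval (v1 < (2 + (thread // 4))) {8,9,10,11,12,13,14,15}
step 9: v2 <- v3                     {0,1,2,3,4,5,6,7,8,9,10,11,12,13,14,15}
step 10: v1 <- 3                      {0,1,2,3,4,5,6,7,8,9,10,11,12,13,14,15}

Answer: 11 steps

v1: 3,3,3,3,3,3,3,3,3,3,3,3,3,3,3,3
v3: 4,6,8,10,12,14,16,18,20,22,24,26,28,30,32,34
v2: 4,6,8,10,12,14,16,18,20,22,24,26,28,30,32,34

steps = 11; useful = 152; efficiency = 152/176 = 19/22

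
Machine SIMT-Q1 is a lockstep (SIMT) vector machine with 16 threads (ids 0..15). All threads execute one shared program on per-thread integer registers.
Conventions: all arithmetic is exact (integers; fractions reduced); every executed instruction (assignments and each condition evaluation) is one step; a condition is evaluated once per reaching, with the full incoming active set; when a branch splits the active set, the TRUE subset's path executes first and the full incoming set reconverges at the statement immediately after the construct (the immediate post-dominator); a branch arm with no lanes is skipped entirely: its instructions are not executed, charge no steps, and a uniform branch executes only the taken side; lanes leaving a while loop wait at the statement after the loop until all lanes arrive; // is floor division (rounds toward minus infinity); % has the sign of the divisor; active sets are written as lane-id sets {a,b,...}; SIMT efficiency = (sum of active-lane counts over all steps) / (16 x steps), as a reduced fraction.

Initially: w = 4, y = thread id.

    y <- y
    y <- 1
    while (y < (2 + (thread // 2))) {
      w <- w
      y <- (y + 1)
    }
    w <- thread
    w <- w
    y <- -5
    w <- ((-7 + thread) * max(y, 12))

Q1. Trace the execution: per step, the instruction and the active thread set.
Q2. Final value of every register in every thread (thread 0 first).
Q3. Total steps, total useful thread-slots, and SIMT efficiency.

step 0: y <- y                       {0,1,2,3,4,5,6,7,8,9,10,11,12,13,14,15}
step 1: y <- 1                       {0,1,2,3,4,5,6,7,8,9,10,11,12,13,14,15}
step 2: eval (y < (2 + (thread // 2))) {0,1,2,3,4,5,6,7,8,9,10,11,12,13,14,15}
step 3: w <- w                       {0,1,2,3,4,5,6,7,8,9,10,11,12,13,14,15}
step 4: y <- (y + 1)                 {0,1,2,3,4,5,6,7,8,9,10,11,12,13,14,15}
step 5: eval (y < (2 + (thread // 2))) {0,1,2,3,4,5,6,7,8,9,10,11,12,13,14,15}
step 6: w <- w                       {2,3,4,5,6,7,8,9,10,11,12,13,14,15}
step 7: y <- (y + 1)                 {2,3,4,5,6,7,8,9,10,11,12,13,14,15}
step 8: eval (y < (2 + (thread // 2))) {2,3,4,5,6,7,8,9,10,11,12,13,14,15}
step 9: w <- w                       {4,5,6,7,8,9,10,11,12,13,14,15}
step 10: y <- (y + 1)                 {4,5,6,7,8,9,10,11,12,13,14,15}
step 11: eval (y < (2 + (thread // 2))) {4,5,6,7,8,9,10,11,12,13,14,15}
step 12: w <- w                       {6,7,8,9,10,11,12,13,14,15}
step 13: y <- (y + 1)                 {6,7,8,9,10,11,12,13,14,15}
step 14: eval (y < (2 + (thread // 2))) {6,7,8,9,10,11,12,13,14,15}
step 15: w <- w                       {8,9,10,11,12,13,14,15}
step 16: y <- (y + 1)                 {8,9,10,11,12,13,14,15}
step 17: eval (y < (2 + (thread // 2))) {8,9,10,11,12,13,14,15}
step 18: w <- w                       {10,11,12,13,14,15}
step 19: y <- (y + 1)                 {10,11,12,13,14,15}
step 20: eval (y < (2 + (thread // 2))) {10,11,12,13,14,15}
step 21: w <- w                       {12,13,14,15}
step 22: y <- (y + 1)                 {12,13,14,15}
step 23: eval (y < (2 + (thread // 2))) {12,13,14,15}
step 24: w <- w                       {14,15}
step 25: y <- (y + 1)                 {14,15}
step 26: eval (y < (2 + (thread // 2))) {14,15}
step 27: w <- thread                  {0,1,2,3,4,5,6,7,8,9,10,11,12,13,14,15}
step 28: w <- w                       {0,1,2,3,4,5,6,7,8,9,10,11,12,13,14,15}
step 29: y <- -5                      {0,1,2,3,4,5,6,7,8,9,10,11,12,13,14,15}
step 30: w <- ((-7 + thread) * max(y, 12)) {0,1,2,3,4,5,6,7,8,9,10,11,12,13,14,15}

Answer: 31 steps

w: -84,-72,-60,-48,-36,-24,-12,0,12,24,36,48,60,72,84,96
y: -5,-5,-5,-5,-5,-5,-5,-5,-5,-5,-5,-5,-5,-5,-5,-5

steps = 31; useful = 328; efficiency = 328/496 = 41/62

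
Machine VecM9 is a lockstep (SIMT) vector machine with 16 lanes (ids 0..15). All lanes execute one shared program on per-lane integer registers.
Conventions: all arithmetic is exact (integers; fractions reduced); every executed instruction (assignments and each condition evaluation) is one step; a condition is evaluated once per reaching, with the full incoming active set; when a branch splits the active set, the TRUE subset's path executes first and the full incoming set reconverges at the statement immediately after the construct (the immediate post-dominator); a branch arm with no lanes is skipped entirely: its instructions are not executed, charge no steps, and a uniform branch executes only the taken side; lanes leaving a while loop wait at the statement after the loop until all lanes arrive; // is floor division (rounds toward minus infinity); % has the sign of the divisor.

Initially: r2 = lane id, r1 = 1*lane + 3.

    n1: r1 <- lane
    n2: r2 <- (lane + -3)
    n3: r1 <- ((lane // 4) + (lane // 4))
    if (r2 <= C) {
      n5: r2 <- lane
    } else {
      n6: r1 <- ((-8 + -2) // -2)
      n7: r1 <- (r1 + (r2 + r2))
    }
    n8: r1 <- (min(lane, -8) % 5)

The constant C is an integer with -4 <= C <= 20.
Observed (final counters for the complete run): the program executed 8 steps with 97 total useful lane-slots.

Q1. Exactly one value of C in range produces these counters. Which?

Answer: C = 11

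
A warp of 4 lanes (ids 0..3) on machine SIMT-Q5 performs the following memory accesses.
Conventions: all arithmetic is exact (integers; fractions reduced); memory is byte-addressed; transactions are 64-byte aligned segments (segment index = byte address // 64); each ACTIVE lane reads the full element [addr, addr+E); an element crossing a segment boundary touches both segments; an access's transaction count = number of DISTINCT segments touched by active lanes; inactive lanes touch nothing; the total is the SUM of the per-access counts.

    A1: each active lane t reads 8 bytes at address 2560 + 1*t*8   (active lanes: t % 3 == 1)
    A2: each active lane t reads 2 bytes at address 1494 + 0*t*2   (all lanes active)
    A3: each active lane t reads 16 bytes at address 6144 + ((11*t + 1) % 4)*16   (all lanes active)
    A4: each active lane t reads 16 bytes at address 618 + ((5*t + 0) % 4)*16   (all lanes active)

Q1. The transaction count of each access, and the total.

A1: 1 transaction
A2: 1 transaction
A3: 1 transaction
A4: 2 transactions

Answer: 1,1,1,2; total 5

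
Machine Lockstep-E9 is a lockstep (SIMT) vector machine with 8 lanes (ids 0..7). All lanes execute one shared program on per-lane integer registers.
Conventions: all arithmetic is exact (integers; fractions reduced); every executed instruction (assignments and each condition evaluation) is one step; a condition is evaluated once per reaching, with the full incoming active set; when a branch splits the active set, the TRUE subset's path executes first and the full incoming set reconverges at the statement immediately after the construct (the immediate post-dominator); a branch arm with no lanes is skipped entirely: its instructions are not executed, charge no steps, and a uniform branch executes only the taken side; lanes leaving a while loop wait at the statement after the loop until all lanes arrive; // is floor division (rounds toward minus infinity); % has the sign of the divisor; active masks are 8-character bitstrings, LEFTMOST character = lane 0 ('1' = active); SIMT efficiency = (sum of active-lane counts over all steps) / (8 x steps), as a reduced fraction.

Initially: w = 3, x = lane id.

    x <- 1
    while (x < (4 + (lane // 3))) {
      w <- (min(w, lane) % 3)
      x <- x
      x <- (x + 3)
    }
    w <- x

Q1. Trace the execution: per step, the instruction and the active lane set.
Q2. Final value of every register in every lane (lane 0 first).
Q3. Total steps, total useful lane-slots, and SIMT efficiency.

step 0: x <- 1                       11111111
step 1: eval (x < (4 + (lane // 3))) 11111111
step 2: w <- (min(w, lane) % 3)      11111111
step 3: x <- x                       11111111
step 4: x <- (x + 3)                 11111111
step 5: eval (x < (4 + (lane // 3))) 11111111
step 6: w <- (min(w, lane) % 3)      00011111
step 7: x <- x                       00011111
step 8: x <- (x + 3)                 00011111
step 9: eval (x < (4 + (lane // 3))) 00011111
step 10: w <- x                       11111111

Answer: 11 steps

w: 4,4,4,7,7,7,7,7
x: 4,4,4,7,7,7,7,7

steps = 11; useful = 76; efficiency = 76/88 = 19/22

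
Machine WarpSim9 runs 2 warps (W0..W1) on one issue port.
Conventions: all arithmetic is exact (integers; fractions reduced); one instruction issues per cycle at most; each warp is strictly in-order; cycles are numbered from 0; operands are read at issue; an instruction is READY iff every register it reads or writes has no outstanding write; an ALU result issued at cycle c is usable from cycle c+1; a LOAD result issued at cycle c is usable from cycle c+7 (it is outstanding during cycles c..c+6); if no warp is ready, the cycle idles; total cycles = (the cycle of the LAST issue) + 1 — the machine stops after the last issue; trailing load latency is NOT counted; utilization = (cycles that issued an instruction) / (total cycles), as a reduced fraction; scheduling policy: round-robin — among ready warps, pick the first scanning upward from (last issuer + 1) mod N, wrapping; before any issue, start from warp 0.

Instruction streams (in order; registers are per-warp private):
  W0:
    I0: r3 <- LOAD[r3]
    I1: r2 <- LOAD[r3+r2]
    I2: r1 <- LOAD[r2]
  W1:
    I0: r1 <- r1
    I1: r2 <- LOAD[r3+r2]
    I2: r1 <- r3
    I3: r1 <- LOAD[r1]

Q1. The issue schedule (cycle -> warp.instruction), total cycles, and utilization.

cycle 0: W0.I0
cycle 1: W1.I0
cycle 2: W1.I1
cycle 3: W1.I2
cycle 4: W1.I3
cycle 5: idle
cycle 6: idle
cycle 7: W0.I1
cycle 8: idle
cycle 9: idle
cycle 10: idle
cycle 11: idle
cycle 12: idle
cycle 13: idle
cycle 14: W0.I2

Answer: 15 cycles, utilization 7/15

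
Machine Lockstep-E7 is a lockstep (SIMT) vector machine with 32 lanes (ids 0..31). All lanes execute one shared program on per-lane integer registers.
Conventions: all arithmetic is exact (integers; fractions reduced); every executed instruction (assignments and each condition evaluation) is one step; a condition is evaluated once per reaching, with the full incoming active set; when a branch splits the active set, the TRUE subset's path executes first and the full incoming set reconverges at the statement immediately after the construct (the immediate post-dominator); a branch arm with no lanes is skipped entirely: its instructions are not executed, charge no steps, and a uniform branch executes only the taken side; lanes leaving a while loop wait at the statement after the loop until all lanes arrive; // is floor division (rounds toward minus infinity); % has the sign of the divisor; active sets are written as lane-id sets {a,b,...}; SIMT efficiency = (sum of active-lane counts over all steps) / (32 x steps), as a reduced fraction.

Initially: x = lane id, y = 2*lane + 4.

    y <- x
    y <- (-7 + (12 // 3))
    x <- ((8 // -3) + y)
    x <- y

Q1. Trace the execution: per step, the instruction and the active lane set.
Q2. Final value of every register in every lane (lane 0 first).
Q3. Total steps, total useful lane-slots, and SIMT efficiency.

step 0: y <- x                       {0,1,2,3,4,5,6,7,8,9,10,11,12,13,14,15,16,17,18,19,20,21,22,23,24,25,26,27,28,29,30,31}
step 1: y <- (-7 + (12 // 3))        {0,1,2,3,4,5,6,7,8,9,10,11,12,13,14,15,16,17,18,19,20,21,22,23,24,25,26,27,28,29,30,31}
step 2: x <- ((8 // -3) + y)         {0,1,2,3,4,5,6,7,8,9,10,11,12,13,14,15,16,17,18,19,20,21,22,23,24,25,26,27,28,29,30,31}
step 3: x <- y                       {0,1,2,3,4,5,6,7,8,9,10,11,12,13,14,15,16,17,18,19,20,21,22,23,24,25,26,27,28,29,30,31}

Answer: 4 steps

x: -3,-3,-3,-3,-3,-3,-3,-3,-3,-3,-3,-3,-3,-3,-3,-3,-3,-3,-3,-3,-3,-3,-3,-3,-3,-3,-3,-3,-3,-3,-3,-3
y: -3,-3,-3,-3,-3,-3,-3,-3,-3,-3,-3,-3,-3,-3,-3,-3,-3,-3,-3,-3,-3,-3,-3,-3,-3,-3,-3,-3,-3,-3,-3,-3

steps = 4; useful = 128; efficiency = 128/128 = 1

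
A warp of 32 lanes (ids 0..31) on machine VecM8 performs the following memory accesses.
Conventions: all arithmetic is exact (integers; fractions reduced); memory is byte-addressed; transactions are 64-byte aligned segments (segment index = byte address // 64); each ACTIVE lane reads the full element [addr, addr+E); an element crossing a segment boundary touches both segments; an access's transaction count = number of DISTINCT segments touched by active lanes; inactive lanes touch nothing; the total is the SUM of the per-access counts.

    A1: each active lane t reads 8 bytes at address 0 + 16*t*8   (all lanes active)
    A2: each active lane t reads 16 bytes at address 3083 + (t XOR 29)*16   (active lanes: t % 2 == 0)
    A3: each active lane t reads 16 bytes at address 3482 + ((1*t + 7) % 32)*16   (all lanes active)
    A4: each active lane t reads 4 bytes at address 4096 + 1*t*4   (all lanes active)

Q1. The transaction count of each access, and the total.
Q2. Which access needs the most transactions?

A1: 32 transactions
A2: 9 transactions
A3: 9 transactions
A4: 2 transactions

Answer: 32,9,9,2; total 52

Answer: A1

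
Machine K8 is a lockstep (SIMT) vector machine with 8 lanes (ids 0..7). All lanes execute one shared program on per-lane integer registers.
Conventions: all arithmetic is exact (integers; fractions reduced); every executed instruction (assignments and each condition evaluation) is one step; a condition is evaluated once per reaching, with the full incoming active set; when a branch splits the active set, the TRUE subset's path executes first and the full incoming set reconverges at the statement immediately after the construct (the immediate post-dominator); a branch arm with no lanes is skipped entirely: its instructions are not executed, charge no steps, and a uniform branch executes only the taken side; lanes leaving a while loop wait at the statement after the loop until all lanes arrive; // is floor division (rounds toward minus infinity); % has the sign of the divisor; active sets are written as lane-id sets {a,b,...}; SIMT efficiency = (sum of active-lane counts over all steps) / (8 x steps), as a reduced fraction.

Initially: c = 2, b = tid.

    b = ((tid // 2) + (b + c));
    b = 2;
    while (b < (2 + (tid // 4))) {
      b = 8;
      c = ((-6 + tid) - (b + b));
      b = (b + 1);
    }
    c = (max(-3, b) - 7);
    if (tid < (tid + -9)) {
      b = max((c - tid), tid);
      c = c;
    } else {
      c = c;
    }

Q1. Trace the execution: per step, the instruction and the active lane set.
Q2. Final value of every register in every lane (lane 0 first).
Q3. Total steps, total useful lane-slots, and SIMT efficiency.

step 0: b <- ((tid // 2) + (b + c))  {0,1,2,3,4,5,6,7}
step 1: b <- 2                       {0,1,2,3,4,5,6,7}
step 2: eval (b < (2 + (tid // 4)))  {0,1,2,3,4,5,6,7}
step 3: b <- 8                       {4,5,6,7}
step 4: c <- ((-6 + tid) - (b + b))  {4,5,6,7}
step 5: b <- (b + 1)                 {4,5,6,7}
step 6: eval (b < (2 + (tid // 4)))  {4,5,6,7}
step 7: c <- (max(-3, b) - 7)        {0,1,2,3,4,5,6,7}
step 8: eval (tid < (tid + -9))      {0,1,2,3,4,5,6,7}
step 9: c <- c                       {0,1,2,3,4,5,6,7}

Answer: 10 steps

c: -5,-5,-5,-5,2,2,2,2
b: 2,2,2,2,9,9,9,9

steps = 10; useful = 64; efficiency = 64/80 = 4/5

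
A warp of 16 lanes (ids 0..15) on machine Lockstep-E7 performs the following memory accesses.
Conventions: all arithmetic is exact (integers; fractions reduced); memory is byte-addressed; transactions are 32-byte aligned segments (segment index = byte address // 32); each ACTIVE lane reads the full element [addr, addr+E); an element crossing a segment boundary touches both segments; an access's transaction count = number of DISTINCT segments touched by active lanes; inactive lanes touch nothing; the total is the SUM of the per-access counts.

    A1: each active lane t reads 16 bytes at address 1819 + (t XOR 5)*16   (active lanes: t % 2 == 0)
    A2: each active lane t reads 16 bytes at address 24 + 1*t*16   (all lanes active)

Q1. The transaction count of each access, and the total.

A1: 8 transactions
A2: 9 transactions

Answer: 8,9; total 17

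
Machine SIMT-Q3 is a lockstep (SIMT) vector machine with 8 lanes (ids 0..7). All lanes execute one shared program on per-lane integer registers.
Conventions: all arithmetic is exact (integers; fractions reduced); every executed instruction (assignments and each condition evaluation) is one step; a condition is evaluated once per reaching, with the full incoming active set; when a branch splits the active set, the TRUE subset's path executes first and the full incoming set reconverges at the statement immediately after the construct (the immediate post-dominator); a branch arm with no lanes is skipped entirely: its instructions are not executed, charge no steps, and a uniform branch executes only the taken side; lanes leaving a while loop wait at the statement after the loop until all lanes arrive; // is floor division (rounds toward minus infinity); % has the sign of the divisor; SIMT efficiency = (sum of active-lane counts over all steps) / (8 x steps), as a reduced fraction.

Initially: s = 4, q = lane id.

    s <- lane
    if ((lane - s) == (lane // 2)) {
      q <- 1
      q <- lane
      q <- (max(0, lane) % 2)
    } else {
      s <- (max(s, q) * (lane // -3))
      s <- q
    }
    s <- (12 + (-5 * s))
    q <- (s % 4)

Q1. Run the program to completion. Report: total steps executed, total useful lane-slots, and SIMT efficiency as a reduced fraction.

Answer: 9 steps, 50 useful, 25/36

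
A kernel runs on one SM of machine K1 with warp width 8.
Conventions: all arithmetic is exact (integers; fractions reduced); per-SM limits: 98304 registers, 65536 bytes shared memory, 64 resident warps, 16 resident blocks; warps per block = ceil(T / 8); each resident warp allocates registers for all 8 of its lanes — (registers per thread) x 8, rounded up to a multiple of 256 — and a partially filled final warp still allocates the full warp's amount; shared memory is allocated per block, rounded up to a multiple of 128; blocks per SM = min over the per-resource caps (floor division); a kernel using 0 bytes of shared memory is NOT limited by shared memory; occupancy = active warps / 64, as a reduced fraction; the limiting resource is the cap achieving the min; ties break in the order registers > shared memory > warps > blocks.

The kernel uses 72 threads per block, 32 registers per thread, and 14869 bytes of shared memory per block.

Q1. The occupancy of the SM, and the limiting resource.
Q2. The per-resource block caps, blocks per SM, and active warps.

Answer: occupancy 9/16, limited by shared memory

registers: 42 blocks
shared memory: 4 blocks
warps: 7 blocks
blocks: 16 blocks

Answer: 4 blocks, 36 active warps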